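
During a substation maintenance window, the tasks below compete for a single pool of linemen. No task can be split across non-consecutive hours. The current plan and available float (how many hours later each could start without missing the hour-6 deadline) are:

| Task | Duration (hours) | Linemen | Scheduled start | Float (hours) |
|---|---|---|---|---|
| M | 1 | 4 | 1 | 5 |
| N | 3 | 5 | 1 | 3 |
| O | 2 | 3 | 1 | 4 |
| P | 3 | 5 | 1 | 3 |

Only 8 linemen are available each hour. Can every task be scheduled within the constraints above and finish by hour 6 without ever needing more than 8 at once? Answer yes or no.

The minimum achievable peak is 9; 8 < 9, so no feasible schedule stays within the cap.

no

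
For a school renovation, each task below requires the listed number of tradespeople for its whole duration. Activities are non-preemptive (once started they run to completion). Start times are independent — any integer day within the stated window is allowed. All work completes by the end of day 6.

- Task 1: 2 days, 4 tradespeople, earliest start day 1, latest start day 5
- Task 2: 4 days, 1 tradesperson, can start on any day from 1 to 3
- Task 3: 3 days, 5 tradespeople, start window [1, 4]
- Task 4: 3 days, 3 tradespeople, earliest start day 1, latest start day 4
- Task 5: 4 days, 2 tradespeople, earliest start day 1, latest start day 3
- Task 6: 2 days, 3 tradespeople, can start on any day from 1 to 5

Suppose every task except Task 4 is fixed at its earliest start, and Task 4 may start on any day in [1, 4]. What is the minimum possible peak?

Task 4@1: d1:18  d2:18  d3:11  d4:3  d5:0  d6:0 → peak 18
Task 4@2: d1:15  d2:18  d3:11  d4:6  d5:0  d6:0 → peak 18
Task 4@3: d1:15  d2:15  d3:11  d4:6  d5:3  d6:0 → peak 15
Task 4@4: d1:15  d2:15  d3:8  d4:6  d5:3  d6:3 → peak 15
Best is Task 4@3, peak 15.

15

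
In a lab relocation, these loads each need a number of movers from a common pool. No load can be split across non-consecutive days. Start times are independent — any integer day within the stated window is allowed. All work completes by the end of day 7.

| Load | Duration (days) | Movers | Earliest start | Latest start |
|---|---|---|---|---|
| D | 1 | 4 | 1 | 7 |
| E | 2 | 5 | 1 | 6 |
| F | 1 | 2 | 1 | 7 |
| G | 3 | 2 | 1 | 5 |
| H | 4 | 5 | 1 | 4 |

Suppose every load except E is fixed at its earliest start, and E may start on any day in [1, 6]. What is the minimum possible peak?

E@1: d1:18  d2:12  d3:7  d4:5  d5:0  d6:0  d7:0 → peak 18
E@2: d1:13  d2:12  d3:12  d4:5  d5:0  d6:0  d7:0 → peak 13
E@3: d1:13  d2:7  d3:12  d4:10  d5:0  d6:0  d7:0 → peak 13
E@4: d1:13  d2:7  d3:7  d4:10  d5:5  d6:0  d7:0 → peak 13
E@5: d1:13  d2:7  d3:7  d4:5  d5:5  d6:5  d7:0 → peak 13
E@6: d1:13  d2:7  d3:7  d4:5  d5:0  d6:5  d7:5 → peak 13
Best is E@2, peak 13.

13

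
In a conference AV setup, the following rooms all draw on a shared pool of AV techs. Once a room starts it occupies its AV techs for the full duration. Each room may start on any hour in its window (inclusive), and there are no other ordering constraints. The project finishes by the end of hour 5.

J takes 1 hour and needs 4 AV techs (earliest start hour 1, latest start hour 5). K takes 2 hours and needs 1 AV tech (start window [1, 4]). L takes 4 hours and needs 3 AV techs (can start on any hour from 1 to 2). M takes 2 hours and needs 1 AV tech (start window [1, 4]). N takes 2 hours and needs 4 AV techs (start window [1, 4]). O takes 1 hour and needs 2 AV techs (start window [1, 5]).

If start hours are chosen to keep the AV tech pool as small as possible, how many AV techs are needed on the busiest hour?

Early-start (J@1, K@1, L@1, M@1, N@1, O@1) gives peak 15: h1:15  h2:9  h3:3  h4:3  h5:0.
Shift L→2, N→3, O→2.
Schedule J@1, K@1, L@2, M@1, N@3, O@2: h1:6  h2:7  h3:7  h4:7  h5:3 — peak 7.

7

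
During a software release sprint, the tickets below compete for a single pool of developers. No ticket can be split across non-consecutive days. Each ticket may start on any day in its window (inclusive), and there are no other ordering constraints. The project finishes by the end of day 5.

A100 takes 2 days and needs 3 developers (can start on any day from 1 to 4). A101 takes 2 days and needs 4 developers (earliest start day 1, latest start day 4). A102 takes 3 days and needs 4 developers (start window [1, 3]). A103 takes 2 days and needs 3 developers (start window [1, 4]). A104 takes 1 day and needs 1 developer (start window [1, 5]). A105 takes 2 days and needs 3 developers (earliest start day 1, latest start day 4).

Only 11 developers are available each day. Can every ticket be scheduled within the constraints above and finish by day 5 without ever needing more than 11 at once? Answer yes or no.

yes

Schedule A100@1, A101@3, A102@3, A103@1, A104@3, A105@1: d1:9  d2:9  d3:9  d4:8  d5:4 — peak 9 ≤ 11.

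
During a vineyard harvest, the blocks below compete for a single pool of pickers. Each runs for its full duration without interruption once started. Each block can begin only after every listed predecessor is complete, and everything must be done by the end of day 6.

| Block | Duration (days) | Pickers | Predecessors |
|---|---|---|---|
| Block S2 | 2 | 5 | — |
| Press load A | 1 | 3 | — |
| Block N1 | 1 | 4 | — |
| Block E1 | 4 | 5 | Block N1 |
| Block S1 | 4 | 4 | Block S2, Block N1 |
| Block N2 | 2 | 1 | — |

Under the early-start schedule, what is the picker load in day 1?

At early start, day 1 has: Block S2, Press load A, Block N1, Block N2.
Demand: 5 + 3 + 4 + 1 = 13.

13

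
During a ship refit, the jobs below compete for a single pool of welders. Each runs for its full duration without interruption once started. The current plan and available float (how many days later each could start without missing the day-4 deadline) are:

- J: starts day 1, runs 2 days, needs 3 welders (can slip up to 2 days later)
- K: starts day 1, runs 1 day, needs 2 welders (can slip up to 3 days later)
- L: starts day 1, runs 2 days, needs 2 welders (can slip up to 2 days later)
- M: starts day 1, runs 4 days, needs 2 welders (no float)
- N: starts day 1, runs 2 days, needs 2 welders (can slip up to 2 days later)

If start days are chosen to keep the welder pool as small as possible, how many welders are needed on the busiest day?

7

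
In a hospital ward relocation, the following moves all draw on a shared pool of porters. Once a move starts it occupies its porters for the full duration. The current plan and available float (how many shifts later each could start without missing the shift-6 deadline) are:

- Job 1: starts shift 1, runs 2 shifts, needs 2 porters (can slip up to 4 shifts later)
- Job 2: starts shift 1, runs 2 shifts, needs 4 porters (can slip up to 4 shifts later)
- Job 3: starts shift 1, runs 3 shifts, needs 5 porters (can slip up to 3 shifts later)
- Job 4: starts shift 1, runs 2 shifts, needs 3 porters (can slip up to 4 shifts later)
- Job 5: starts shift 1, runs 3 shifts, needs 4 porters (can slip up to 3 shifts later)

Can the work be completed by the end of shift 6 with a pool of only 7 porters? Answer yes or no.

no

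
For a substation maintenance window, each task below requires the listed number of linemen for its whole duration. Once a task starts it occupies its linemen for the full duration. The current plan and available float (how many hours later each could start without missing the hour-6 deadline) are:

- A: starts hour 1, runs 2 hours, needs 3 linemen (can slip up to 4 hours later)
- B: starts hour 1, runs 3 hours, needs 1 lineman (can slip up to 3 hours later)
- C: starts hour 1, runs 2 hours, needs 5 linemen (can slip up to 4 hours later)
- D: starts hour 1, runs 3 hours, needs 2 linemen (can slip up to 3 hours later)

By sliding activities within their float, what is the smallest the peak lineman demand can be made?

Early-start (A@1, B@1, C@1, D@1) gives peak 11: h1:11  h2:11  h3:3  h4:0  h5:0  h6:0.
Shift C→4.
Schedule A@1, B@1, C@4, D@1: h1:6  h2:6  h3:3  h4:5  h5:5  h6:0 — peak 6.

6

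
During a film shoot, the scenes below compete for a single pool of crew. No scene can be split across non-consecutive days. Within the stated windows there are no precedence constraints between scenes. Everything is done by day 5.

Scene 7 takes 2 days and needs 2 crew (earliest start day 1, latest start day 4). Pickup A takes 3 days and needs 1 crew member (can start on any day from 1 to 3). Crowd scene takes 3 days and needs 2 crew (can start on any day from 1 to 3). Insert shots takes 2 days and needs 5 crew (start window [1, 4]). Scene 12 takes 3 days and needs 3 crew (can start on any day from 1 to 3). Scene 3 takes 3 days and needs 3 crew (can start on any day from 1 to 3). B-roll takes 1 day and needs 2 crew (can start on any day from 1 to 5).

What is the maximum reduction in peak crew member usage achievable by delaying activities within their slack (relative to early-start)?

Early-start peak: d1:18  d2:16  d3:9  d4:0  d5:0 ⇒ 18.
Leveled (Scene 7@1, Pickup A@1, Crowd scene@3, Insert shots@4, Scene 12@1, Scene 3@1, B-roll@4): d1:9  d2:9  d3:9  d4:9  d5:7 ⇒ 9.
Reduction 18 − 9 = 9.

9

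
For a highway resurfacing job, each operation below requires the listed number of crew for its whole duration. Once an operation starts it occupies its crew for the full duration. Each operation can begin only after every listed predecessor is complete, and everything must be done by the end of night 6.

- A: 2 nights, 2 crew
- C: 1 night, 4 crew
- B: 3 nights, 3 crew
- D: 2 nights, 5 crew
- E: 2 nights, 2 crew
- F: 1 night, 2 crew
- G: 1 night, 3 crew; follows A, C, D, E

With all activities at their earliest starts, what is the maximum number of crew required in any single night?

Early-start schedule: A@1, C@1, B@1, D@1, E@1, F@1, G@3.
Load per night: night 1: 18, night 2: 12, night 3: 6, night 4: 0, night 5: 0, night 6: 0.
Peak is 18.

18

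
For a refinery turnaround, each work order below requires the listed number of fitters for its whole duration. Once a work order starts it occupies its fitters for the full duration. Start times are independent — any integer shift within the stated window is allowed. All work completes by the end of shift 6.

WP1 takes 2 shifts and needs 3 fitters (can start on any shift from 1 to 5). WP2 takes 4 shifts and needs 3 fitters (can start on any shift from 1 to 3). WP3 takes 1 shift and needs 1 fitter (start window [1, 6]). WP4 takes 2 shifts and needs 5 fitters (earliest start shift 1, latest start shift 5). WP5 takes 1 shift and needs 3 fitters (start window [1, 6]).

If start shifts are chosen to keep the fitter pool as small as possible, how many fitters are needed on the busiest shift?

6

Early-start (WP1@1, WP2@1, WP3@1, WP4@1, WP5@1) gives peak 15: s1:15  s2:11  s3:3  s4:3  s5:0  s6:0.
Shift WP3→3, WP4→5, WP5→4.
Schedule WP1@1, WP2@1, WP3@3, WP4@5, WP5@4: s1:6  s2:6  s3:4  s4:6  s5:5  s6:5 — peak 6.
Total fitter-shifts = 32 over 6 shifts ⇒ peak ≥ ⌈32/6⌉ = 6, so 6 is optimal.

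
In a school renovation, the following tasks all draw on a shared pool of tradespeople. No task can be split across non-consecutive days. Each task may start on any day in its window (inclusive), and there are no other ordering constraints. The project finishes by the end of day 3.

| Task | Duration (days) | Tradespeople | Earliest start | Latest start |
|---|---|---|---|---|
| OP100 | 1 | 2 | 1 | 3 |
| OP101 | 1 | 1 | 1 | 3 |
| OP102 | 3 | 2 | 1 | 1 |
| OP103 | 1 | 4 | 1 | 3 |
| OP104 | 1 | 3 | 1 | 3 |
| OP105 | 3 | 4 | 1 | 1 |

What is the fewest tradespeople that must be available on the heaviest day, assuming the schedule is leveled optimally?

10

Early-start (OP100@1, OP101@1, OP102@1, OP103@1, OP104@1, OP105@1) gives peak 16: d1:16  d2:6  d3:6.
Shift OP103→2, OP104→3.
Schedule OP100@1, OP101@1, OP102@1, OP103@2, OP104@3, OP105@1: d1:9  d2:10  d3:9 — peak 10.
Total tradesperson-days = 28 over 3 days ⇒ peak ≥ ⌈28/3⌉ = 10, so 10 is optimal.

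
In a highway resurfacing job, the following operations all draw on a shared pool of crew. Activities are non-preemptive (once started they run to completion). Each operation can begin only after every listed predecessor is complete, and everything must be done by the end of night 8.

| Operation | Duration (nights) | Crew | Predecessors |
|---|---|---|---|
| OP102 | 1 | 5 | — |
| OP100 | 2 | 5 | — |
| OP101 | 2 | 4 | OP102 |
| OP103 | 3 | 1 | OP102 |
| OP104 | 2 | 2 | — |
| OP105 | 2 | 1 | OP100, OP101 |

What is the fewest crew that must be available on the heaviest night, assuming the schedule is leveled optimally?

5

Early-start (OP102@1, OP100@1, OP101@2, OP103@2, OP104@1, OP105@4) gives peak 12: n1:12  n2:12  n3:5  n4:2  n5:1  n6:0  n7:0  n8:0.
Shift OP100→2, OP101→4, OP103→4, OP104→6, OP105→6.
Schedule OP102@1, OP100@2, OP101@4, OP103@4, OP104@6, OP105@6: n1:5  n2:5  n3:5  n4:5  n5:5  n6:4  n7:3  n8:0 — peak 5.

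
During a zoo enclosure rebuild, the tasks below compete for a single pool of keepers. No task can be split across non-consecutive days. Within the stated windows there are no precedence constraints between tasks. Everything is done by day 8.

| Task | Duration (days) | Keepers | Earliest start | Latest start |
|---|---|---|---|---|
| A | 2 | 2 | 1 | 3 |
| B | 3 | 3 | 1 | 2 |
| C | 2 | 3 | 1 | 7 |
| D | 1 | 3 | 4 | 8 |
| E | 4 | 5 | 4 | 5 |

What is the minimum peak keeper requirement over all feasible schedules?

6

Early-start (A@1, B@1, C@1, D@4, E@4) gives peak 8: d1:8  d2:8  d3:3  d4:8  d5:5  d6:5  d7:5  d8:0.
Shift C→3, E→5.
Schedule A@1, B@1, C@3, D@4, E@5: d1:5  d2:5  d3:6  d4:6  d5:5  d6:5  d7:5  d8:5 — peak 6.
Total keeper-days = 42 over 8 days ⇒ peak ≥ ⌈42/8⌉ = 6, so 6 is optimal.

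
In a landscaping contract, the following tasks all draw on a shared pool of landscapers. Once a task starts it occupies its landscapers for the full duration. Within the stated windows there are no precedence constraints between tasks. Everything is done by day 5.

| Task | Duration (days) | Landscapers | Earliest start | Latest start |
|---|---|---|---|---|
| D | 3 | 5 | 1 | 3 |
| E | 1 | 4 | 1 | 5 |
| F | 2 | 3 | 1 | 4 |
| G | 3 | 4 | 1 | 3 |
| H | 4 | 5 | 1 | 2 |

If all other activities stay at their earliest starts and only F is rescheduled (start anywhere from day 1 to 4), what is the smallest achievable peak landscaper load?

18

F@1: d1:21  d2:17  d3:14  d4:5  d5:0 → peak 21
F@2: d1:18  d2:17  d3:17  d4:5  d5:0 → peak 18
F@3: d1:18  d2:14  d3:17  d4:8  d5:0 → peak 18
F@4: d1:18  d2:14  d3:14  d4:8  d5:3 → peak 18
Best is F@2, peak 18.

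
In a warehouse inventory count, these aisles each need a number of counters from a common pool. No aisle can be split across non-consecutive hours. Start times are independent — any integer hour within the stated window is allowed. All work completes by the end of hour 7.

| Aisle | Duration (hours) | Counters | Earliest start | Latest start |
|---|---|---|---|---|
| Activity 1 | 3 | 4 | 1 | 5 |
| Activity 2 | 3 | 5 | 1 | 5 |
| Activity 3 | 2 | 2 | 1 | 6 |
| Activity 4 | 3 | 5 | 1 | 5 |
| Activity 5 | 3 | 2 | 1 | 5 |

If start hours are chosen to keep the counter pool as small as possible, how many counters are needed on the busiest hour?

9

Early-start (Activity 1@1, Activity 2@1, Activity 3@1, Activity 4@1, Activity 5@1) gives peak 18: h1:18  h2:18  h3:16  h4:0  h5:0  h6:0  h7:0.
Shift Activity 3→4, Activity 4→4, Activity 5→4.
Schedule Activity 1@1, Activity 2@1, Activity 3@4, Activity 4@4, Activity 5@4: h1:9  h2:9  h3:9  h4:9  h5:9  h6:7  h7:0 — peak 9.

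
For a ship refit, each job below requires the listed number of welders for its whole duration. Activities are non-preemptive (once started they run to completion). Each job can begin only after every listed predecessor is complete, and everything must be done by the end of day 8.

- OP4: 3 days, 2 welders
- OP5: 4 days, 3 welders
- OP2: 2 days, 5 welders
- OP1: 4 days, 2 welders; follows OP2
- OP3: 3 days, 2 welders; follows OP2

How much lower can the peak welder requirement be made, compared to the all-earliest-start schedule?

Early-start peak: d1:10  d2:10  d3:9  d4:7  d5:4  d6:2  d7:0  d8:0 ⇒ 10.
Leveled (OP4@1, OP5@3, OP2@1, OP1@3, OP3@4): d1:7  d2:7  d3:7  d4:7  d5:7  d6:7  d7:0  d8:0 ⇒ 7.
Reduction 10 − 7 = 3.

3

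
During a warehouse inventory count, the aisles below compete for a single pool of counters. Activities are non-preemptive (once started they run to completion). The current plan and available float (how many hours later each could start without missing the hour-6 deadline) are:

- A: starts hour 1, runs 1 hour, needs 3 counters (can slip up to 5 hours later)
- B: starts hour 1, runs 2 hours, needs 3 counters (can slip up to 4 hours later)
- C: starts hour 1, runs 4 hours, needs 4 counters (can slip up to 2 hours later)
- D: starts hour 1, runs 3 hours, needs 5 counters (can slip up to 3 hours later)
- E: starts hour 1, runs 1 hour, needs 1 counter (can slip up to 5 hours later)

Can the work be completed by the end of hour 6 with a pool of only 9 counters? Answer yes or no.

yes

Schedule A@1, B@1, C@2, D@3, E@1: h1:7  h2:7  h3:9  h4:9  h5:9  h6:0 — peak 9 ≤ 9.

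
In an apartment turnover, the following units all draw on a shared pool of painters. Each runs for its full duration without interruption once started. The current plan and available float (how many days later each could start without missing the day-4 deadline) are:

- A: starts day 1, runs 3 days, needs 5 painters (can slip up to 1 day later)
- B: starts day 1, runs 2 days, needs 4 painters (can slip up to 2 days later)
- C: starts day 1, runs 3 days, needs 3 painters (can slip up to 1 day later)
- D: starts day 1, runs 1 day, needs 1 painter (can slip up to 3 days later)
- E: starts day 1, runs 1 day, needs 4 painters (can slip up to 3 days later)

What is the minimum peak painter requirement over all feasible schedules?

12

Early-start (A@1, B@1, C@1, D@1, E@1) gives peak 17: d1:17  d2:12  d3:8  d4:0.
Shift D→3, E→4.
Schedule A@1, B@1, C@1, D@3, E@4: d1:12  d2:12  d3:9  d4:4 — peak 12.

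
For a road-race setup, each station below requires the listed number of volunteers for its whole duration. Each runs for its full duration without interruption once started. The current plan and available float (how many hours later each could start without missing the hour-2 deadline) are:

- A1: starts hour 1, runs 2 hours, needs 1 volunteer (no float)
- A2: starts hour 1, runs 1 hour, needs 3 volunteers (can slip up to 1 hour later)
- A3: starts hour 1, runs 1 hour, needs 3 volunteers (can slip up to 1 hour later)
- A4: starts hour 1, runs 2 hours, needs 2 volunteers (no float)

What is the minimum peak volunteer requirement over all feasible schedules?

Early-start (A1@1, A2@1, A3@1, A4@1) gives peak 9: h1:9  h2:3.
Shift A3→2.
Schedule A1@1, A2@1, A3@2, A4@1: h1:6  h2:6 — peak 6.
Total volunteer-hours = 12 over 2 hours ⇒ peak ≥ ⌈12/2⌉ = 6, so 6 is optimal.

6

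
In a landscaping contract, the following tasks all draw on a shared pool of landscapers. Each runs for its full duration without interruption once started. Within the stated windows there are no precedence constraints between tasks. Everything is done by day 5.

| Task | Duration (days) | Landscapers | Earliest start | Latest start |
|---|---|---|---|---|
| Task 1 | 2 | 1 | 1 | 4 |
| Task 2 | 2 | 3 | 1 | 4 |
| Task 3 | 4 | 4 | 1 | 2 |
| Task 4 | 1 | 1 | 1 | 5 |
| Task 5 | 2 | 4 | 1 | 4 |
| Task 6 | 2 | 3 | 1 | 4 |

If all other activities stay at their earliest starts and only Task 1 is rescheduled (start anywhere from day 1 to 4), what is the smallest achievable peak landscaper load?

15

Task 1@1: d1:16  d2:15  d3:4  d4:4  d5:0 → peak 16
Task 1@2: d1:15  d2:15  d3:5  d4:4  d5:0 → peak 15
Task 1@3: d1:15  d2:14  d3:5  d4:5  d5:0 → peak 15
Task 1@4: d1:15  d2:14  d3:4  d4:5  d5:1 → peak 15
Best is Task 1@2, peak 15.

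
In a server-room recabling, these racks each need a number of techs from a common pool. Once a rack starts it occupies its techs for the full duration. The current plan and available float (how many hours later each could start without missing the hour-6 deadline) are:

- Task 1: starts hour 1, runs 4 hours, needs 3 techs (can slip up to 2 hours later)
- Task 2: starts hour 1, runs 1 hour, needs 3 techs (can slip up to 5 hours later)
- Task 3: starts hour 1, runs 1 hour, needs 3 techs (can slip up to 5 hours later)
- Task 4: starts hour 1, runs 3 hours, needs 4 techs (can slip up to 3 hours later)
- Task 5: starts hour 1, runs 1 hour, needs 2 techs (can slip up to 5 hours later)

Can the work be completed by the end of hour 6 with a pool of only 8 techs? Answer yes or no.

Schedule Task 1@1, Task 2@1, Task 3@2, Task 4@3, Task 5@5: h1:6  h2:6  h3:7  h4:7  h5:6  h6:0 — peak 7 ≤ 8.

yes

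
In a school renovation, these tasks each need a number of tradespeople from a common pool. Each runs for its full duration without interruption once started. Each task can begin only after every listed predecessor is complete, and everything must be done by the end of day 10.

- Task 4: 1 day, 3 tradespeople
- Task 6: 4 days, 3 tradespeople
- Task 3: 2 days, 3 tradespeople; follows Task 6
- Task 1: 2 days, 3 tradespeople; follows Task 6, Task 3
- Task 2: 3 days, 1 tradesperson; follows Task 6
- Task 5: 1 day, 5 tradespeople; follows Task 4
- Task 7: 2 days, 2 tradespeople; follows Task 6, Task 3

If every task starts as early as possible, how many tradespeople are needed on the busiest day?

Early-start schedule: Task 4@1, Task 6@1, Task 3@5, Task 1@7, Task 2@5, Task 5@2, Task 7@7.
Load per day: day 1: 6, day 2: 8, day 3: 3, day 4: 3, day 5: 4, day 6: 4, day 7: 6, day 8: 5, day 9: 0, day 10: 0.
Peak is 8.

8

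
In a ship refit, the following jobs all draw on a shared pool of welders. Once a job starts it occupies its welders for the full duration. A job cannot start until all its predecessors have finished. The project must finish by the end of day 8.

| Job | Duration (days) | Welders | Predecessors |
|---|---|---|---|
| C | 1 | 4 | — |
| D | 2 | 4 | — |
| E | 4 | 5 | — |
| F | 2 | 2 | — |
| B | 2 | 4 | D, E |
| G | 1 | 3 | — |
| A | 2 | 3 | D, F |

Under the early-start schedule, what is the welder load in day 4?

8

At early start, day 4 has: E, A.
Demand: 5 + 3 = 8.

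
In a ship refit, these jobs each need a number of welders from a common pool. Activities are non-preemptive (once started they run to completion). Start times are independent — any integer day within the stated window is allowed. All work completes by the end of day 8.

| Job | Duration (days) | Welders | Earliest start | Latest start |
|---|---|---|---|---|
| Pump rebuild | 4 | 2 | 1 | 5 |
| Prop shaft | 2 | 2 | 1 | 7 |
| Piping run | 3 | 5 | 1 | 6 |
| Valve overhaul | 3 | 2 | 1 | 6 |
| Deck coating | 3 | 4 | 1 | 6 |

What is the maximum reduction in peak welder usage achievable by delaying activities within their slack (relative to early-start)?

8

Early-start peak: d1:15  d2:15  d3:13  d4:2  d5:0  d6:0  d7:0  d8:0 ⇒ 15.
Leveled (Pump rebuild@1, Prop shaft@1, Piping run@3, Valve overhaul@5, Deck coating@6): d1:4  d2:4  d3:7  d4:7  d5:7  d6:6  d7:6  d8:4 ⇒ 7.
Reduction 15 − 7 = 8.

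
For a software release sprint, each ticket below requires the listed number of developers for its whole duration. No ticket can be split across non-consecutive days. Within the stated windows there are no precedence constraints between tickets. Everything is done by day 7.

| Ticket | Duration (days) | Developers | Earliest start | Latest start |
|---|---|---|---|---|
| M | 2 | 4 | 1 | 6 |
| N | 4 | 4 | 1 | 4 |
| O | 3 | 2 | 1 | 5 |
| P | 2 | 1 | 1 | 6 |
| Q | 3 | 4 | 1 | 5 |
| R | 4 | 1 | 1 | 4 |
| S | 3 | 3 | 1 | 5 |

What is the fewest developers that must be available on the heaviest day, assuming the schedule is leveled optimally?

Early-start (M@1, N@1, O@1, P@1, Q@1, R@1, S@1) gives peak 19: d1:19  d2:19  d3:14  d4:5  d5:0  d6:0  d7:0.
Shift O→3, P→3, Q→5, S→5.
Schedule M@1, N@1, O@3, P@3, Q@5, R@1, S@5: d1:9  d2:9  d3:8  d4:8  d5:9  d6:7  d7:7 — peak 9.
Total developer-days = 57 over 7 days ⇒ peak ≥ ⌈57/7⌉ = 9, so 9 is optimal.

9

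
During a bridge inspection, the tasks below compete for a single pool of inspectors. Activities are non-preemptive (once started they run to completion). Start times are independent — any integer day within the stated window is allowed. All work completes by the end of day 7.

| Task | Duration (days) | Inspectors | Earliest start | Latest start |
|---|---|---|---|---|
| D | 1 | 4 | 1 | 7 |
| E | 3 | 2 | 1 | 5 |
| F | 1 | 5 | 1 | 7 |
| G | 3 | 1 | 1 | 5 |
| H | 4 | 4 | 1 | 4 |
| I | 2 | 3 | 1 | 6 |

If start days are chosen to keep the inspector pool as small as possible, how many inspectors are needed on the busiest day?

Early-start (D@1, E@1, F@1, G@1, H@1, I@1) gives peak 19: d1:19  d2:10  d3:7  d4:4  d5:0  d6:0  d7:0.
Shift F→2, G→3, H→3, I→6.
Schedule D@1, E@1, F@2, G@3, H@3, I@6: d1:6  d2:7  d3:7  d4:5  d5:5  d6:7  d7:3 — peak 7.

7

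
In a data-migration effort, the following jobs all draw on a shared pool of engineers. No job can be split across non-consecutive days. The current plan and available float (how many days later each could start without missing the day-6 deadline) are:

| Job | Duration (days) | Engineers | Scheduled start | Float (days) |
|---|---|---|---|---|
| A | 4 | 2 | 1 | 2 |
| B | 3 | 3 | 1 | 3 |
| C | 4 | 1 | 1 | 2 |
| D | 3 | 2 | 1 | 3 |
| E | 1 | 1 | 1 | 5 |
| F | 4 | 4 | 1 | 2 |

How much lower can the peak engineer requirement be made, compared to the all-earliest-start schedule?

Early-start peak: d1:13  d2:12  d3:12  d4:7  d5:0  d6:0 ⇒ 13.
Leveled (A@1, B@1, C@1, D@4, E@1, F@2): d1:7  d2:10  d3:10  d4:9  d5:6  d6:2 ⇒ 10.
Reduction 13 − 10 = 3.

3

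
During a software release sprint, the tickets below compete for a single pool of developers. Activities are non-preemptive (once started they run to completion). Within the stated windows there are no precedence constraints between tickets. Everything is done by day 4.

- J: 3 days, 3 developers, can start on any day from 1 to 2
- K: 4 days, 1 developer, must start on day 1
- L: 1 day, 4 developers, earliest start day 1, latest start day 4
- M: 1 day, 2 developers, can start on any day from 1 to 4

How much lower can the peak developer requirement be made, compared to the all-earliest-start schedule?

Early-start peak: d1:10  d2:4  d3:4  d4:1 ⇒ 10.
Leveled (J@1, K@1, L@4, M@1): d1:6  d2:4  d3:4  d4:5 ⇒ 6.
Reduction 10 − 6 = 4.

4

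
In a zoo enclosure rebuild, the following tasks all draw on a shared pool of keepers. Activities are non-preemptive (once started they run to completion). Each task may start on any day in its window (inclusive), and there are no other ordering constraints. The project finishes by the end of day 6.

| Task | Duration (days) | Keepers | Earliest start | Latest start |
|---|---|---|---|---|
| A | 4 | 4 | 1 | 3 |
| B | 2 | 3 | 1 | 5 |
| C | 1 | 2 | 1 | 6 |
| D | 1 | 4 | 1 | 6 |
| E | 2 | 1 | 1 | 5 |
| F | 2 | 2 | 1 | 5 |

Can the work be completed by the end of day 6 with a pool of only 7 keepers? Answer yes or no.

yes

Schedule A@1, B@1, C@3, D@5, E@3, F@4: d1:7  d2:7  d3:7  d4:7  d5:6  d6:0 — peak 7 ≤ 7.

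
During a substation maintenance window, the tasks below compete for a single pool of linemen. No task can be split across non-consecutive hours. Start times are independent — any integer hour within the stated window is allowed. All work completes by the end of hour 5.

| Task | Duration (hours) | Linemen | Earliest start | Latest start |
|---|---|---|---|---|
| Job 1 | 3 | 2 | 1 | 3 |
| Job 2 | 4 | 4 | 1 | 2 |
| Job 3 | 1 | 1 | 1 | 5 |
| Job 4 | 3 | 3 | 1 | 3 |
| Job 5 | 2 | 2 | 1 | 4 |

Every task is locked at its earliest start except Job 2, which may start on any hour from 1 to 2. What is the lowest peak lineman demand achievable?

11

Job 2@1: h1:12  h2:11  h3:9  h4:4  h5:0 → peak 12
Job 2@2: h1:8  h2:11  h3:9  h4:4  h5:4 → peak 11
Best is Job 2@2, peak 11.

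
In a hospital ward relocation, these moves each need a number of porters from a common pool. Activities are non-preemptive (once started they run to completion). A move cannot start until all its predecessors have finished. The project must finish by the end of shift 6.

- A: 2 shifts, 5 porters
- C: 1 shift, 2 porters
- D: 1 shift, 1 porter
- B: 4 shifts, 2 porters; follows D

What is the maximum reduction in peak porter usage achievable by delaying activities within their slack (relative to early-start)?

Early-start peak: s1:8  s2:7  s3:2  s4:2  s5:2  s6:0 ⇒ 8.
Leveled (A@1, C@3, D@1, B@3): s1:6  s2:5  s3:4  s4:2  s5:2  s6:2 ⇒ 6.
Reduction 8 − 6 = 2.

2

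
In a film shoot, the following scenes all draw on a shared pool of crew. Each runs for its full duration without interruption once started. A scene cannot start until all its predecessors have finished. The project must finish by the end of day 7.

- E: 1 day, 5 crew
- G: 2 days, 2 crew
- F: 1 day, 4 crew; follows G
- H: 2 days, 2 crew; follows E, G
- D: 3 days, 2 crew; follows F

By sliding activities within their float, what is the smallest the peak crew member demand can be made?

5

Early-start (E@1, G@1, F@3, H@3, D@4) gives peak 7: d1:7  d2:2  d3:6  d4:4  d5:2  d6:2  d7:0.
Shift G→2, F→4, H→5, D→5.
Schedule E@1, G@2, F@4, H@5, D@5: d1:5  d2:2  d3:2  d4:4  d5:4  d6:4  d7:2 — peak 5.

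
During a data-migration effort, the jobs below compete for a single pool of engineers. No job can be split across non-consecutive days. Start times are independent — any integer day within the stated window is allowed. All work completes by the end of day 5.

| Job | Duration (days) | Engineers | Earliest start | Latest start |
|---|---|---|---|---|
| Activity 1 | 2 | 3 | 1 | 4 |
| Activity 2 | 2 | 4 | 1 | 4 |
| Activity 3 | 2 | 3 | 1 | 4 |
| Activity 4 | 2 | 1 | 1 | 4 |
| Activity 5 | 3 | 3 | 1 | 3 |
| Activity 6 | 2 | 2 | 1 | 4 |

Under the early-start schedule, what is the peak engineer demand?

16

Early-start schedule: Activity 1@1, Activity 2@1, Activity 3@1, Activity 4@1, Activity 5@1, Activity 6@1.
Load per day: day 1: 16, day 2: 16, day 3: 3, day 4: 0, day 5: 0.
Peak is 16.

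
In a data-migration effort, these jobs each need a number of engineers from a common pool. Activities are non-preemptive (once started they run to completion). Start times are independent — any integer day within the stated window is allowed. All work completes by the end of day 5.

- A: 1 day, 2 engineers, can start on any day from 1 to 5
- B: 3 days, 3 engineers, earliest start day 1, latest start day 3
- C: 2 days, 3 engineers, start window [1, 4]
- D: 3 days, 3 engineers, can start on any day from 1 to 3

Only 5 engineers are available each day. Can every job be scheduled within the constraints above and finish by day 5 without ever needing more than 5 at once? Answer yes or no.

no

Total engineer-days = 26; over 5 days the average is 26/5 > 5, so some day must exceed 5.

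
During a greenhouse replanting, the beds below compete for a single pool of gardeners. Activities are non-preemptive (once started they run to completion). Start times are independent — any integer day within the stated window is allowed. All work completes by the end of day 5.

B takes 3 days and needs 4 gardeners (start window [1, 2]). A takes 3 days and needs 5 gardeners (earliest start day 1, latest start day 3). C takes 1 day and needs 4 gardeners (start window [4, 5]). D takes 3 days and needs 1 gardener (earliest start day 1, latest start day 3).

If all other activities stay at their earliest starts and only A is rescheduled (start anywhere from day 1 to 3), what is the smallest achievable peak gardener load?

10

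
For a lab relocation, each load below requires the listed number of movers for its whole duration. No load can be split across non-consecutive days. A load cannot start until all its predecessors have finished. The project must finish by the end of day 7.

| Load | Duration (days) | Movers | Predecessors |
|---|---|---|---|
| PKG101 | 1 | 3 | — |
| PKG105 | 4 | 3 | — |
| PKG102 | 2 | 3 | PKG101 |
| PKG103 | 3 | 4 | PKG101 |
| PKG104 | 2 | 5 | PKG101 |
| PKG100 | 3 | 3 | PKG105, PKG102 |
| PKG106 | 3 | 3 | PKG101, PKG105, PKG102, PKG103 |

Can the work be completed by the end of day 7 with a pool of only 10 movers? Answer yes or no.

no

The minimum achievable peak is 11; 10 < 11, so no feasible schedule stays within the cap.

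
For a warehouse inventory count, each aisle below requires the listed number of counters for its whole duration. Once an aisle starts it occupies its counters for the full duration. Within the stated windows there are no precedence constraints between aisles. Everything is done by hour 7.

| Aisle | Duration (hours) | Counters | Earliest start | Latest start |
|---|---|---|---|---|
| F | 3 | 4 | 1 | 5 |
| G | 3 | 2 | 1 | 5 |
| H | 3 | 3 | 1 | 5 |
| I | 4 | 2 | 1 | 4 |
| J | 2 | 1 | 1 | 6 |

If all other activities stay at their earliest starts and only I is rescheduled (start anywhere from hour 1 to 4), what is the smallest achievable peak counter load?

10

I@1: h1:12  h2:12  h3:11  h4:2  h5:0  h6:0  h7:0 → peak 12
I@2: h1:10  h2:12  h3:11  h4:2  h5:2  h6:0  h7:0 → peak 12
I@3: h1:10  h2:10  h3:11  h4:2  h5:2  h6:2  h7:0 → peak 11
I@4: h1:10  h2:10  h3:9  h4:2  h5:2  h6:2  h7:2 → peak 10
Best is I@4, peak 10.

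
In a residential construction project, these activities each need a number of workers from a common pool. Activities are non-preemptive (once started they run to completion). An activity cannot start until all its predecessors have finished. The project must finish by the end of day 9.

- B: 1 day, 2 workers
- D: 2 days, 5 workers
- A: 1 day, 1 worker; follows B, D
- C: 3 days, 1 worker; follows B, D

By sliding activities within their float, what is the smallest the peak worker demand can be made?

Early-start (B@1, D@1, A@3, C@3) gives peak 7: d1:7  d2:5  d3:2  d4:1  d5:1  d6:0  d7:0  d8:0  d9:0.
Shift D→2, A→4, C→4.
Schedule B@1, D@2, A@4, C@4: d1:2  d2:5  d3:5  d4:2  d5:1  d6:1  d7:0  d8:0  d9:0 — peak 5.

5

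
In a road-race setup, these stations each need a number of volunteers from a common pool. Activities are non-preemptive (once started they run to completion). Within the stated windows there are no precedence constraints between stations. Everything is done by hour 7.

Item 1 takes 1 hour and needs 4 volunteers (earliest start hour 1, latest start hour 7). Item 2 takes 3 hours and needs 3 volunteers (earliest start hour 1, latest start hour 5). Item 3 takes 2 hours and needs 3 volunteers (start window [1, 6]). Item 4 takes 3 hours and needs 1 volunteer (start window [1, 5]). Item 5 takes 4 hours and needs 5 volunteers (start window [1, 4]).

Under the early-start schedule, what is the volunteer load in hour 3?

At early start, hour 3 has: Item 2, Item 4, Item 5.
Demand: 3 + 1 + 5 = 9.

9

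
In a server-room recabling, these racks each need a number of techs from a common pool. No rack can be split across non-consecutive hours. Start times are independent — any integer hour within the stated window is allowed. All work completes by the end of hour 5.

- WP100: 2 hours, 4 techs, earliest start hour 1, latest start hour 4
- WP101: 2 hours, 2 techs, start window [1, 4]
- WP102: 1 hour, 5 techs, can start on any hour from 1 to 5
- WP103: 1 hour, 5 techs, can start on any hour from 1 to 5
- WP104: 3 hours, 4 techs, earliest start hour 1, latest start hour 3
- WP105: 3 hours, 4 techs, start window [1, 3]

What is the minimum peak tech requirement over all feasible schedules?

Early-start (WP100@1, WP101@1, WP102@1, WP103@1, WP104@1, WP105@1) gives peak 24: h1:24  h2:14  h3:8  h4:0  h5:0.
Shift WP102→4, WP103→5, WP105→3.
Schedule WP100@1, WP101@1, WP102@4, WP103@5, WP104@1, WP105@3: h1:10  h2:10  h3:8  h4:9  h5:9 — peak 10.
Total tech-hours = 46 over 5 hours ⇒ peak ≥ ⌈46/5⌉ = 10, so 10 is optimal.

10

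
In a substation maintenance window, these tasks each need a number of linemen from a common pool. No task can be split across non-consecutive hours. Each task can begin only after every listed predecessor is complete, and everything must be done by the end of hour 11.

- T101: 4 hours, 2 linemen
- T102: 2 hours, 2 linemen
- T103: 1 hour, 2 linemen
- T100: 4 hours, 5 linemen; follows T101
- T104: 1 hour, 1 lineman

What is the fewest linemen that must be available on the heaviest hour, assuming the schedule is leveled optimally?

5

Early-start (T101@1, T102@1, T103@1, T100@5, T104@1) gives peak 7: h1:7  h2:4  h3:2  h4:2  h5:5  h6:5  h7:5  h8:5  h9:0  h10:0  h11:0.
Shift T103→3.
Schedule T101@1, T102@1, T103@3, T100@5, T104@1: h1:5  h2:4  h3:4  h4:2  h5:5  h6:5  h7:5  h8:5  h9:0  h10:0  h11:0 — peak 5.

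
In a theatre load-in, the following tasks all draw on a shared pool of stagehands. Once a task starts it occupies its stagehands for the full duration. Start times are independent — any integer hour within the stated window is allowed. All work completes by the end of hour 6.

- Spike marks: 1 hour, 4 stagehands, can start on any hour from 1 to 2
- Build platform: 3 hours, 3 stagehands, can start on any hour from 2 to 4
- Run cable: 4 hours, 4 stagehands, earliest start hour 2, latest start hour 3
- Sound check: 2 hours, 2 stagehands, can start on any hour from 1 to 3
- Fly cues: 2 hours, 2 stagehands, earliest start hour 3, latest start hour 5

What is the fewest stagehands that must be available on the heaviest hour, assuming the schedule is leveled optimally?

7

Early-start (Spike marks@1, Build platform@2, Run cable@2, Sound check@1, Fly cues@3) gives peak 9: h1:6  h2:9  h3:9  h4:9  h5:4  h6:0.
Shift Run cable→3, Fly cues→5.
Schedule Spike marks@1, Build platform@2, Run cable@3, Sound check@1, Fly cues@5: h1:6  h2:5  h3:7  h4:7  h5:6  h6:6 — peak 7.
Total stagehand-hours = 37 over 6 hours ⇒ peak ≥ ⌈37/6⌉ = 7, so 7 is optimal.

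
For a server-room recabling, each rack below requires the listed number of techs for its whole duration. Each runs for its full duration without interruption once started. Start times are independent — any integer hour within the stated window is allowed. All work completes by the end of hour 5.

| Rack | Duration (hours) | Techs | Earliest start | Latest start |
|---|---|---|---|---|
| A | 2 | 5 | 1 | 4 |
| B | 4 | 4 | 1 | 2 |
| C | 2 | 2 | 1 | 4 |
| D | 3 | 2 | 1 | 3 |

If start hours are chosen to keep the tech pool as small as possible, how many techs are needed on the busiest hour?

9

Early-start (A@1, B@1, C@1, D@1) gives peak 13: h1:13  h2:13  h3:6  h4:4  h5:0.
Shift C→3, D→3.
Schedule A@1, B@1, C@3, D@3: h1:9  h2:9  h3:8  h4:8  h5:2 — peak 9.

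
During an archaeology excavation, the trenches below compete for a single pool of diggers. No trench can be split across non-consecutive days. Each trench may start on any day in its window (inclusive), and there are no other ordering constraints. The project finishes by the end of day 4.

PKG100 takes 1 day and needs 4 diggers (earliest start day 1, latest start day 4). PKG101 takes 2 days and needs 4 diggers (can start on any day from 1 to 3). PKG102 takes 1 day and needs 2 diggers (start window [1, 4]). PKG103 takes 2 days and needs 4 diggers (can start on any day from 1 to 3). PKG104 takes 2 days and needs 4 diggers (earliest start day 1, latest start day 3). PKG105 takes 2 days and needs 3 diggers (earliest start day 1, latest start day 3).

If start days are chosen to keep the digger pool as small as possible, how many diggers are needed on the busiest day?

Early-start (PKG100@1, PKG101@1, PKG102@1, PKG103@1, PKG104@1, PKG105@1) gives peak 21: d1:21  d2:15  d3:0  d4:0.
Shift PKG103→2, PKG104→3, PKG105→2.
Schedule PKG100@1, PKG101@1, PKG102@1, PKG103@2, PKG104@3, PKG105@2: d1:10  d2:11  d3:11  d4:4 — peak 11.

11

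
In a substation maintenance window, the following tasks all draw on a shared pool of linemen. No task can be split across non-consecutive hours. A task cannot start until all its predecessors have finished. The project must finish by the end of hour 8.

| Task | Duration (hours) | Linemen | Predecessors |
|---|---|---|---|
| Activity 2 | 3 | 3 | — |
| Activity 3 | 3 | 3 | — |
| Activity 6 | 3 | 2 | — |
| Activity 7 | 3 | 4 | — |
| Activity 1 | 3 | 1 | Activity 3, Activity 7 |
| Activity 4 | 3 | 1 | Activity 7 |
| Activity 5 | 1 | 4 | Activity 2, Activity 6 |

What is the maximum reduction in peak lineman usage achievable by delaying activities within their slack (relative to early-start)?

5

Early-start peak: h1:12  h2:12  h3:12  h4:6  h5:2  h6:2  h7:0  h8:0 ⇒ 12.
Leveled (Activity 2@4, Activity 3@1, Activity 6@4, Activity 7@1, Activity 1@4, Activity 4@4, Activity 5@7): h1:7  h2:7  h3:7  h4:7  h5:7  h6:7  h7:4  h8:0 ⇒ 7.
Reduction 12 − 7 = 5.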